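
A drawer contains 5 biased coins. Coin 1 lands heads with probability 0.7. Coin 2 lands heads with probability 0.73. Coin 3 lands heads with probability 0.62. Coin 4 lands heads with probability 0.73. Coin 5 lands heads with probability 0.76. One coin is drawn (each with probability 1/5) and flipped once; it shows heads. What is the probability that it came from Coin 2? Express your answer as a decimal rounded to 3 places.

Posterior probability ≈ 0.206

Tabulate prior·likelihood by source: [1] prior 0.2, lik 0.7, product 0.1400; [2] prior 0.2, lik 0.73, product 0.1460; [3] prior 0.2, lik 0.62, product 0.1240; [4] prior 0.2, lik 0.73, product 0.1460; [5] prior 0.2, lik 0.76, product 0.1520.
Normalizing constant = 0.70800; the posterior for Coin 2 is its product over the sum, 0.1460/0.70800 = 0.206.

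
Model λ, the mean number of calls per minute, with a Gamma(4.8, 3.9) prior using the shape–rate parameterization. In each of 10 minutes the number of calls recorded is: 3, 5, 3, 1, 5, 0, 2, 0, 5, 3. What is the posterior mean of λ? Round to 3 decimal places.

Posterior mean ≈ 2.288

The Poisson likelihood adds the total count to the shape and the number of exposure periods to the rate. Here ∑xᵢ = 27 and n = 10, so shape 4.8→31.8 and rate 3.9→13.9.
E[λ | data] = 31.8/13.9 = 2.288.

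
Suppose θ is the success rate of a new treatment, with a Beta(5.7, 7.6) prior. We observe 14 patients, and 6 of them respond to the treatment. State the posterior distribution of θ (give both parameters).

Observing 6 successes and 8 failures updates Beta(5.7, 7.6) by adding the success and failure counts to the two shape parameters: α = 5.7+6 = 11.7, β = 7.6+8 = 15.6.

Posterior: Beta(11.7, 15.6)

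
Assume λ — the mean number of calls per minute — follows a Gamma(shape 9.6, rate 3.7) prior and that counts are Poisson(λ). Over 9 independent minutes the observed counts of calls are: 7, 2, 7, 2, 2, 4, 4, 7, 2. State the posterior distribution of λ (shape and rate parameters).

The Poisson likelihood adds the total count to the shape and the number of exposure periods to the rate. Here ∑xᵢ = 37 and n = 9, so shape 9.6→46.6 and rate 3.7→12.7.

Posterior: Gamma(shape=46.6, rate=12.7)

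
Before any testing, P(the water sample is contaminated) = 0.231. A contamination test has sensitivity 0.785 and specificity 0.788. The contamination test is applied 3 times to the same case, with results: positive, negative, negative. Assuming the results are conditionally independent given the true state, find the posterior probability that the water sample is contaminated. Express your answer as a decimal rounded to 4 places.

Posterior P(H) ≈ 0.0765

With H the event that the water sample is contaminated, the joint likelihood of the observed sequence is P(data|H) = 0.785·0.215·0.215 = 0.036287 and P(data|¬H) = 0.212·0.788·0.788 = 0.13164.
Bayes: P(H|data) = 0.231·0.036287 / (0.231·0.036287 + 0.769·0.13164) = 0.0083822/0.10961 = 0.0765.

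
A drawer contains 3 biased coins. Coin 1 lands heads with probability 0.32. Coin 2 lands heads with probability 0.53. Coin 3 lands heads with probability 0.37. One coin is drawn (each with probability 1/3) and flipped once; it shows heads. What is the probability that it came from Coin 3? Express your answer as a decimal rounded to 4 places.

P(heads|C1) = 0.32; P(heads|C2) = 0.53; P(heads|C3) = 0.37.
Prior × likelihood for each source: 0.333333·0.32=0.1067, 0.333333·0.53=0.1767, 0.333333·0.37=0.1233. Summing gives P(heads) = 0.40667.
P(Coin 3 | heads) = 0.1233 / 0.40667 = 0.3033.

Posterior probability ≈ 0.3033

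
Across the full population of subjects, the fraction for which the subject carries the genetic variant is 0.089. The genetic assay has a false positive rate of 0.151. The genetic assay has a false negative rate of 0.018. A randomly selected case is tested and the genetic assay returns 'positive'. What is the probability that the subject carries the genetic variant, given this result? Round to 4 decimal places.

Write H for 'the subject carries the genetic variant'. Prior odds H:¬H = 0.089/0.911 = 0.097695. For the 'positive' outcome, the likelihood ratio is 0.982/0.151 = 6.5033.
Posterior odds = 0.097695 × 6.5033 = 0.63534, so P(H|E) = 0.63534/(1+0.63534) = 0.3885.

P(H | E) ≈ 0.3885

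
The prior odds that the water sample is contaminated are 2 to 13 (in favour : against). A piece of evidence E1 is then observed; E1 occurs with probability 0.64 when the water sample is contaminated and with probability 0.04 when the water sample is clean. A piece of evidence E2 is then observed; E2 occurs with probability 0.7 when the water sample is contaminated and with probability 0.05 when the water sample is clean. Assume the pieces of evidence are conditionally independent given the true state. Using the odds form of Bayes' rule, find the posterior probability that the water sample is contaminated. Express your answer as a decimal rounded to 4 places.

Posterior probability ≈ 0.9718

Prior odds = 2/13 = 0.15385. In log-odds, ln(0.15385) = -1.8718.
Add log likelihood ratios: ln(16.000) + ln(14.000) = 5.4116.
Posterior log-odds = 3.5398, so posterior odds = exp(3.5398) = 34.462. Converting, P(H|E) = 34.462/35.462 = 0.9718.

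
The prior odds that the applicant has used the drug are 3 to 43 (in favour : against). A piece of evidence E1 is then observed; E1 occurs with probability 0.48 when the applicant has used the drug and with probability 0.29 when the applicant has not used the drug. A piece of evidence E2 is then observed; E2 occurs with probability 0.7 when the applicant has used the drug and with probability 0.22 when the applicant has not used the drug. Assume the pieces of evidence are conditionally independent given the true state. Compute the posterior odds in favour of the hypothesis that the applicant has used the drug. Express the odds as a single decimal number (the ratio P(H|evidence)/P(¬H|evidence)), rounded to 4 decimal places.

Prior odds = 3/43 = 0.069767. In log-odds, ln(0.069767) = -2.6626.
Add log likelihood ratios: ln(1.6552) + ln(3.1818) = 1.6614.
Posterior log-odds = -1.0012, so posterior odds = exp(-1.0012) = 0.36743.

Posterior odds ≈ 0.3674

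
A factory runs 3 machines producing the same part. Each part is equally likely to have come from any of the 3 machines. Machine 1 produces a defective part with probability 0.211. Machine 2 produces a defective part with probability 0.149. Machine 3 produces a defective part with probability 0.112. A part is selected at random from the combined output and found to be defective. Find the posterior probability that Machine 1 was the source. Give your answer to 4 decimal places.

Posterior probability ≈ 0.4470

P(defective|M1) = 0.211; P(defective|M2) = 0.149; P(defective|M3) = 0.112.
Prior × likelihood for each source: 0.333333·0.211=0.07033, 0.333333·0.149=0.04967, 0.333333·0.112=0.03733. Summing gives P(defective) = 0.15733.
P(Machine 1 | defective) = 0.07033 / 0.15733 = 0.4470.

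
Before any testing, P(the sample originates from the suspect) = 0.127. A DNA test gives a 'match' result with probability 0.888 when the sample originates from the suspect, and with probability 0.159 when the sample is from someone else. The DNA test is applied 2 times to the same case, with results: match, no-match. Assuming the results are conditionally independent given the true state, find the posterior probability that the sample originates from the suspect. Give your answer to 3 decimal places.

Posterior P(H) ≈ 0.098

Let H be the event that the sample originates from the suspect; start with P(H) = 0.127. P('match'|H) = 0.888, P('match'|¬H) = 0.159.
Update on result 1 ('match'): P(H) ← 0.888·0.1270 / (0.888·0.1270 + 0.159·0.8730) = 0.11278/0.25158 = 0.4483.
Update on result 2 ('no-match'): P(H) ← 0.112·0.4483 / (0.112·0.4483 + 0.841·0.5517) = 0.050206/0.51421 = 0.0976.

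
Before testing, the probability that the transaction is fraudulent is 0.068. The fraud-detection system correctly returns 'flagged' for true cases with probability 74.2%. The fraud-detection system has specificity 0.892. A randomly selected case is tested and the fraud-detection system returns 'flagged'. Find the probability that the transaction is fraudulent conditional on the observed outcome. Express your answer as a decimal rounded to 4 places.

P(H | E) ≈ 0.3339

Write H for 'the transaction is fraudulent'. Prior odds H:¬H = 0.068/0.932 = 0.072961. For the 'flagged' outcome, the likelihood ratio is 0.742/0.108 = 6.8704.
Posterior odds = 0.072961 × 6.8704 = 0.50127, so P(H|E) = 0.50127/(1+0.50127) = 0.3339.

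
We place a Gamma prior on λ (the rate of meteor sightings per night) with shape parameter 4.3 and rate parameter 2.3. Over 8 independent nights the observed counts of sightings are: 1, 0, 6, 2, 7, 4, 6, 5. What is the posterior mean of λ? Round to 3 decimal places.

Posterior mean ≈ 3.427

Total count ∑xᵢ = 31 over n = 8 nights.
Gamma is conjugate to the Poisson likelihood: posterior is Gamma(shape = 4.3+31 = 35.3, rate = 2.3+8 = 10.3).
E[λ | data] = 35.3/10.3 = 3.427.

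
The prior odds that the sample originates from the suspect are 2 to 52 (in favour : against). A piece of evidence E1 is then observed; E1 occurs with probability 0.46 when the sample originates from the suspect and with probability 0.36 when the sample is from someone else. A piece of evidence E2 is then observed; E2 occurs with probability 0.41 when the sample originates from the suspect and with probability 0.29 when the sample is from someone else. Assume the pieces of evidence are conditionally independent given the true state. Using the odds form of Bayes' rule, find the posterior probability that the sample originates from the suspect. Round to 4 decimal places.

Prior odds = 2/52 = 0.038462.
Likelihood ratio for E1 = 0.46/0.36 = 1.2778.
Likelihood ratio for E2 = 0.41/0.29 = 1.4138.
Posterior odds = prior odds × LR₁ × LR₂ = 0.069481.
Posterior probability = odds/(1+odds) = 0.069481/1.0695 = 0.0650.

Posterior probability ≈ 0.0650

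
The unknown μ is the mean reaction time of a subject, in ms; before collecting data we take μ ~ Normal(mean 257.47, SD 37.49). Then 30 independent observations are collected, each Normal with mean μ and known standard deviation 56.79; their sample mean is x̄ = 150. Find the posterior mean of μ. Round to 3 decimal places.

Prior precision 1/τ₀² = 1/37.49² = 0.00071149; data precision n/σ² = 30/56.79² = 0.00930203.
Posterior precision = 0.00071149 + 0.00930203 = 0.0100135.
Posterior mean = (0.00071149·257.47 + 0.00930203·150) / 0.0100135 = 157.636.

Posterior mean ≈ 157.636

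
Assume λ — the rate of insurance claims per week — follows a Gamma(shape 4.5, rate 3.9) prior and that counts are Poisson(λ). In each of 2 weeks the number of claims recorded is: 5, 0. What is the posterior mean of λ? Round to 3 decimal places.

Posterior mean ≈ 1.610

Total count ∑xᵢ = 5 over n = 2 weeks.
Gamma is conjugate to the Poisson likelihood: posterior is Gamma(shape = 4.5+5 = 9.5, rate = 3.9+2 = 5.9).
E[λ | data] = 9.5/5.9 = 1.610.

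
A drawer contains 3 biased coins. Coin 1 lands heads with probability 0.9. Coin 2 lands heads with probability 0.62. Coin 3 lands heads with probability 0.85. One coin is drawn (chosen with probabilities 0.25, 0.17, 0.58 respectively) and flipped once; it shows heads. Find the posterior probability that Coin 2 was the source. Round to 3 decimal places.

Tabulate prior·likelihood by source: [1] prior 0.25, lik 0.9, product 0.2250; [2] prior 0.17, lik 0.62, product 0.1054; [3] prior 0.58, lik 0.85, product 0.4930.
Normalizing constant = 0.82340; the posterior for Coin 2 is its product over the sum, 0.1054/0.82340 = 0.128.

Posterior probability ≈ 0.128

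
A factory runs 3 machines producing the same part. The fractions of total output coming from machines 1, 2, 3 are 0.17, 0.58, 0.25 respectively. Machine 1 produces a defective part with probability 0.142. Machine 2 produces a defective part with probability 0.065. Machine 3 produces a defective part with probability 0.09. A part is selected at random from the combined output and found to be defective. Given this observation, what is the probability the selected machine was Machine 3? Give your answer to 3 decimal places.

Posterior probability ≈ 0.267

P(defective|M1) = 0.142; P(defective|M2) = 0.065; P(defective|M3) = 0.09.
Prior × likelihood for each source: 0.17·0.142=0.02414, 0.58·0.065=0.03770, 0.25·0.09=0.02250. Summing gives P(defective) = 0.084340.
P(Machine 3 | defective) = 0.02250 / 0.084340 = 0.267.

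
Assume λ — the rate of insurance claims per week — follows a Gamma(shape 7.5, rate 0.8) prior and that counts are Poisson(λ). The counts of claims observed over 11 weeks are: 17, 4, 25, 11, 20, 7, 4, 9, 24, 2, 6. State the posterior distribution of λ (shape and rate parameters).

Total count ∑xᵢ = 129 over n = 11 weeks.
Gamma is conjugate to the Poisson likelihood: posterior is Gamma(shape = 7.5+129 = 136.5, rate = 0.8+11 = 11.8).

Posterior: Gamma(shape=136.5, rate=11.8)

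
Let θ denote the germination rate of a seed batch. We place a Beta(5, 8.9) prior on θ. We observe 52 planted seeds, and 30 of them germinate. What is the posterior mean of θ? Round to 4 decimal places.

Observing 30 successes and 22 failures updates Beta(5, 8.9) by adding the success and failure counts to the two shape parameters: α = 5+30 = 35, β = 8.9+22 = 30.9.
Posterior mean = α/(α+β) = 35/65.9 = 0.5311.

Posterior mean ≈ 0.5311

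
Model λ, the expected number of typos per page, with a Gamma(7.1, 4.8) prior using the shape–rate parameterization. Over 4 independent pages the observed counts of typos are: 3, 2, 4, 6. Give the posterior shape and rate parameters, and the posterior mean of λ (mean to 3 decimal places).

Total count ∑xᵢ = 15 over n = 4 pages.
Gamma is conjugate to the Poisson likelihood: posterior is Gamma(shape = 7.1+15 = 22.1, rate = 4.8+4 = 8.8).
E[λ | data] = 22.1/8.8 = 2.511.

Posterior: Gamma(shape=22.1, rate=8.8); mean ≈ 2.511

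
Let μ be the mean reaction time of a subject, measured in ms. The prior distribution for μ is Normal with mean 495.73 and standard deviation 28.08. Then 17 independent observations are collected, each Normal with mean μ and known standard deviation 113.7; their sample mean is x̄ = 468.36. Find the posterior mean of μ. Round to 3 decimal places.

Posterior mean ≈ 481.797

Prior precision 1/τ₀² = 1/28.08² = 0.00126825; data precision n/σ² = 17/113.7² = 0.00131501.
Posterior precision = 0.00126825 + 0.00131501 = 0.00258326.
Posterior mean = (0.00126825·495.73 + 0.00131501·468.36) / 0.00258326 = 481.797.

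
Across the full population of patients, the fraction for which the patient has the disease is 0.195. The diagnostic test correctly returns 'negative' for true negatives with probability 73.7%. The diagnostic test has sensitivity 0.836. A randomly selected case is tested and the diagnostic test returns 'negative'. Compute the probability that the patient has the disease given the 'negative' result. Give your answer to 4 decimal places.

Write H for 'the patient has the disease'. Prior odds H:¬H = 0.195/0.805 = 0.24224. For the 'negative' outcome, the likelihood ratio is 0.164/0.737 = 0.22252.
Posterior odds = 0.24224 × 0.22252 = 0.053903, so P(H|E) = 0.053903/(1+0.053903) = 0.0511.

P(H | E) ≈ 0.0511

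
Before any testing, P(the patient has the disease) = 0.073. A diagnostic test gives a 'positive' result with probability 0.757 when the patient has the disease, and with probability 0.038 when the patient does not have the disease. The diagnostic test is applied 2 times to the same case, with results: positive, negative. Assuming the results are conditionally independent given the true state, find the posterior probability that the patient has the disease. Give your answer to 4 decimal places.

Let H be the event that the patient has the disease; start with P(H) = 0.073. P('positive'|H) = 0.757, P('positive'|¬H) = 0.038.
Update on result 1 ('positive'): P(H) ← 0.757·0.0730 / (0.757·0.0730 + 0.038·0.9270) = 0.055261/0.090487 = 0.6107.
Update on result 2 ('negative'): P(H) ← 0.243·0.6107 / (0.243·0.6107 + 0.962·0.3893) = 0.14840/0.52290 = 0.2838.

Posterior P(H) ≈ 0.2838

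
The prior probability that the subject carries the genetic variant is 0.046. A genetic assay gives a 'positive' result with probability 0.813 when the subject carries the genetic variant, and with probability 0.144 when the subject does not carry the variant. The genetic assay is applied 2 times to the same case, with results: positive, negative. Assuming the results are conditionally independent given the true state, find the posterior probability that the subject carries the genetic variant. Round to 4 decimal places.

With H the event that the subject carries the genetic variant, the joint likelihood of the observed sequence is P(data|H) = 0.813·0.187 = 0.15203 and P(data|¬H) = 0.144·0.856 = 0.12326.
Bayes: P(H|data) = 0.046·0.15203 / (0.046·0.15203 + 0.954·0.12326) = 0.0069934/0.12459 = 0.0561.

Posterior P(H) ≈ 0.0561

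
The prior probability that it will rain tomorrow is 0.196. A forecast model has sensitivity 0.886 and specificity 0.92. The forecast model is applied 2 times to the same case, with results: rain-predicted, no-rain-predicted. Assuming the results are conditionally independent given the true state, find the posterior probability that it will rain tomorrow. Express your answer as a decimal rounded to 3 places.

Let H be the event that it will rain tomorrow; start with P(H) = 0.196. P('rain-predicted'|H) = 0.886, P('rain-predicted'|¬H) = 0.08.
Update on result 1 ('rain-predicted'): P(H) ← 0.886·0.1960 / (0.886·0.1960 + 0.08·0.8040) = 0.17366/0.23798 = 0.7297.
Update on result 2 ('no-rain-predicted'): P(H) ← 0.114·0.7297 / (0.114·0.7297 + 0.92·0.2703) = 0.083188/0.33185 = 0.2507.

Posterior P(H) ≈ 0.251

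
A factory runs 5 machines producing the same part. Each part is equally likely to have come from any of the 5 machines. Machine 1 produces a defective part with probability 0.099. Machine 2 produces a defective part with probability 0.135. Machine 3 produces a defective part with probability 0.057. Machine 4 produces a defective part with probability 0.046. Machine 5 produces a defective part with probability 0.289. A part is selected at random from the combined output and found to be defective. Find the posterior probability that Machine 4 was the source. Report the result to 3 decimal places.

Posterior probability ≈ 0.073

Tabulate prior·likelihood by source: [1] prior 0.2, lik 0.099, product 0.01980; [2] prior 0.2, lik 0.135, product 0.02700; [3] prior 0.2, lik 0.057, product 0.01140; [4] prior 0.2, lik 0.046, product 0.009200; [5] prior 0.2, lik 0.289, product 0.05780.
Normalizing constant = 0.12520; the posterior for Machine 4 is its product over the sum, 0.009200/0.12520 = 0.073.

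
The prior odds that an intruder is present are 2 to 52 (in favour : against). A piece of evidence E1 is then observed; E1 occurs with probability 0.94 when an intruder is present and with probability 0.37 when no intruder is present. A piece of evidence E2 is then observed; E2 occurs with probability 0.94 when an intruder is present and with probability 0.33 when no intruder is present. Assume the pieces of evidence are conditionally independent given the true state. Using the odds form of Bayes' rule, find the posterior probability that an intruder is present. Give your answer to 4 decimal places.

Prior odds = 2/52 = 0.038462. In log-odds, ln(0.038462) = -3.2581.
Add log likelihood ratios: ln(2.5405) + ln(2.8485) = 1.9792.
Posterior log-odds = -1.2789, so posterior odds = exp(-1.2789) = 0.27833. Converting, P(H|E) = 0.27833/1.2783 = 0.2177.

Posterior probability ≈ 0.2177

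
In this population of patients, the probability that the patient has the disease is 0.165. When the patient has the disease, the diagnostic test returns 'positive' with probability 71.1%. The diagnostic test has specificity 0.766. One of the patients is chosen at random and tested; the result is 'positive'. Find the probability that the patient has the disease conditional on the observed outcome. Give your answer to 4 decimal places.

Let H be the event that the patient has the disease. P(H) = 0.165, so P(¬H) = 0.835. With E the 'positive' result, P(E|H) = 0.711 and P(E|¬H) = 0.234.
P(E) = 0.711·0.165 + 0.234·0.835 = 0.11732 + 0.19539 = 0.31271.
By Bayes' theorem, P(H|E) = 0.11732 / 0.31271 = 0.3752.

P(H | E) ≈ 0.3752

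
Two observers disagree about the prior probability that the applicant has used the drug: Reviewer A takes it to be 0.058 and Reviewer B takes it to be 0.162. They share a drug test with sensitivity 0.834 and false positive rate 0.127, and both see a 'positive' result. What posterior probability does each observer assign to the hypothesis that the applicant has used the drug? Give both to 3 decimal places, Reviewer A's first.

The likelihood ratio for a 'positive' result is 0.834/0.127 = 6.5669.
Reviewer A: prior odds 0.058/0.942 = 0.061571; posterior odds 0.40433; posterior probability 0.288.
Reviewer B: prior odds 0.162/0.838 = 0.19332; posterior odds 1.2695; posterior probability 0.559.

Reviewer A: 0.288; Reviewer B: 0.559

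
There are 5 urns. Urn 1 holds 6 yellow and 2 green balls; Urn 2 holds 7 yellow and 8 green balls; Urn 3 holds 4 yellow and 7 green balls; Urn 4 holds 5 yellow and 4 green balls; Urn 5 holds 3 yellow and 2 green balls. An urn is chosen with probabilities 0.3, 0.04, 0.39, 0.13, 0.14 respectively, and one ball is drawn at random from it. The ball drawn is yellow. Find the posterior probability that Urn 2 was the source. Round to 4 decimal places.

Posterior probability ≈ 0.0345

P(yellow|Urn 1) = 0.75; P(yellow|Urn 2) = 0.4667; P(yellow|Urn 3) = 0.3636; P(yellow|Urn 4) = 0.5556; P(yellow|Urn 5) = 0.6.
Prior × likelihood for each source: 0.3·0.75=0.2250, 0.04·0.4667=0.01867, 0.39·0.3636=0.1418, 0.13·0.5556=0.07222, 0.14·0.6=0.08400. Summing gives P(yellow) = 0.54171.
P(Urn 2 | yellow) = 0.01867 / 0.54171 = 0.0345.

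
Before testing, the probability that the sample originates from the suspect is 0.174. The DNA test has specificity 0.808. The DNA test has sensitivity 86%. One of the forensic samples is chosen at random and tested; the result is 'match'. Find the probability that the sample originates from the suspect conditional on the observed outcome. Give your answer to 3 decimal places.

P(H | E) ≈ 0.485

Write H for 'the sample originates from the suspect'. Prior odds H:¬H = 0.174/0.826 = 0.21065. For the 'match' outcome, the likelihood ratio is 0.86/0.192 = 4.4792.
Posterior odds = 0.21065 × 4.4792 = 0.94355, so P(H|E) = 0.94355/(1+0.94355) = 0.485.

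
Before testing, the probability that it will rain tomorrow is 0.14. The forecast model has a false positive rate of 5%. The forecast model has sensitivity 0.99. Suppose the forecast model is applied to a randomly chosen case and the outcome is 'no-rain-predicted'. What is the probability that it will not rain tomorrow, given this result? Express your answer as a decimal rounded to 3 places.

Write H for 'it will rain tomorrow'. Prior odds H:¬H = 0.14/0.86 = 0.16279. For the 'no-rain-predicted' outcome, the likelihood ratio is 0.01/0.95 = 0.010526.
Posterior odds = 0.16279 × 0.010526 = 0.0017136, so P(H|E) = 0.0017136/(1+0.0017136) = 0.002. Then P(¬H|E) = 1 − 0.002 = 0.998.

P(¬H | E) ≈ 0.998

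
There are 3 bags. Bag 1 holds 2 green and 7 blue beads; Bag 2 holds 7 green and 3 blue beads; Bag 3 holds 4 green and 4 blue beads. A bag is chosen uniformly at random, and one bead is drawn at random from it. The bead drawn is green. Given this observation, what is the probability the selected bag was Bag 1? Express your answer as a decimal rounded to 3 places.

Posterior probability ≈ 0.156

P(green|Bag 1) = 0.2222; P(green|Bag 2) = 0.7; P(green|Bag 3) = 0.5.
Prior × likelihood for each source: 0.333333·0.2222=0.07407, 0.333333·0.7=0.2333, 0.333333·0.5=0.1667. Summing gives P(green) = 0.47407.
P(Bag 1 | green) = 0.07407 / 0.47407 = 0.156.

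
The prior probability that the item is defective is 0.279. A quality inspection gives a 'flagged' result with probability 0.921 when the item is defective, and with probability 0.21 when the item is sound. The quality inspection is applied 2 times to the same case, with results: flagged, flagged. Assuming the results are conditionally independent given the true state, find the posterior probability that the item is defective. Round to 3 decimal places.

With H the event that the item is defective, the joint likelihood of the observed sequence is P(data|H) = 0.921·0.921 = 0.84824 and P(data|¬H) = 0.21·0.21 = 0.044100.
Bayes: P(H|data) = 0.279·0.84824 / (0.279·0.84824 + 0.721·0.044100) = 0.23666/0.26846 = 0.8816.

Posterior P(H) ≈ 0.882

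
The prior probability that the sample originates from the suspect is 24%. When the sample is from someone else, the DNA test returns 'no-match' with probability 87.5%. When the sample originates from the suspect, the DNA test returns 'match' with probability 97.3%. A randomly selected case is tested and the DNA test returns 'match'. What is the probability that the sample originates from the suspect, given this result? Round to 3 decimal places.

Let H be the event that the sample originates from the suspect. P(H) = 0.24, so P(¬H) = 0.76. With E the 'match' result, P(E|H) = 0.973 and P(E|¬H) = 0.125.
P(E) = 0.973·0.24 + 0.125·0.76 = 0.23352 + 0.095000 = 0.32852.
By Bayes' theorem, P(H|E) = 0.23352 / 0.32852 = 0.711.

P(H | E) ≈ 0.711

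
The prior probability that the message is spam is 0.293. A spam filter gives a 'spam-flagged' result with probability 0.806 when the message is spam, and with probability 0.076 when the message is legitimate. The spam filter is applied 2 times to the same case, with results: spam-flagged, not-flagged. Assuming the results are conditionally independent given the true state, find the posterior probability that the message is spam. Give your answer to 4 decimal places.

Posterior P(H) ≈ 0.4799

Let H be the event that the message is spam; start with P(H) = 0.293. P('spam-flagged'|H) = 0.806, P('spam-flagged'|¬H) = 0.076.
Update on result 1 ('spam-flagged'): P(H) ← 0.806·0.2930 / (0.806·0.2930 + 0.076·0.7070) = 0.23616/0.28989 = 0.8146.
Update on result 2 ('not-flagged'): P(H) ← 0.194·0.8146 / (0.194·0.8146 + 0.924·0.1854) = 0.15804/0.32931 = 0.4799.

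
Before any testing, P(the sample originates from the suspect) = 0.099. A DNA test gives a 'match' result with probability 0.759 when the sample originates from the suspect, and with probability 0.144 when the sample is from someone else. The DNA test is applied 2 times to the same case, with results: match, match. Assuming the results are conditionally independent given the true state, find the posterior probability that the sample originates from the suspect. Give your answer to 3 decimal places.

With H the event that the sample originates from the suspect, the joint likelihood of the observed sequence is P(data|H) = 0.759·0.759 = 0.57608 and P(data|¬H) = 0.144·0.144 = 0.020736.
Bayes: P(H|data) = 0.099·0.57608 / (0.099·0.57608 + 0.901·0.020736) = 0.057032/0.075715 = 0.7532.

Posterior P(H) ≈ 0.753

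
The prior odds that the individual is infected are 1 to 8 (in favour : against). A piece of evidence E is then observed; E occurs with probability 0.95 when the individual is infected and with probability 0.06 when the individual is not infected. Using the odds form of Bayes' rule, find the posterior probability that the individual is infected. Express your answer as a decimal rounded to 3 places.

Posterior probability ≈ 0.664

Prior odds = 1/8 = 0.12500.
Likelihood ratio for E = 0.95/0.06 = 15.833.
Posterior odds = prior odds × LR = 1.9792.
Posterior probability = odds/(1+odds) = 1.9792/2.9792 = 0.664.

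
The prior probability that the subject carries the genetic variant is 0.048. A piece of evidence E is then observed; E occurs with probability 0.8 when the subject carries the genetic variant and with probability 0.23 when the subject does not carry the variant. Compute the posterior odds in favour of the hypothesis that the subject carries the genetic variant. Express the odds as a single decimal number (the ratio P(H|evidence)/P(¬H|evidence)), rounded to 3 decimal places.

Prior odds = 0.048/(1−0.048) = 0.050420. In log-odds, ln(0.050420) = -2.9874.
Add log likelihood ratio: ln(3.4783) = 1.2465.
Posterior log-odds = -1.7408, so posterior odds = exp(-1.7408) = 0.17537.

Posterior odds ≈ 0.175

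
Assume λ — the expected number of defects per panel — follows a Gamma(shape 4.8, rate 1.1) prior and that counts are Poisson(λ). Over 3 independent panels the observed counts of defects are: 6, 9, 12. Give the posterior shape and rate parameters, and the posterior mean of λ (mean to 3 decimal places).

Posterior: Gamma(shape=31.8, rate=4.1); mean ≈ 7.756

The Poisson likelihood adds the total count to the shape and the number of exposure periods to the rate. Here ∑xᵢ = 27 and n = 3, so shape 4.8→31.8 and rate 1.1→4.1.
Posterior mean = shape/rate = 31.8/4.1 = 7.756.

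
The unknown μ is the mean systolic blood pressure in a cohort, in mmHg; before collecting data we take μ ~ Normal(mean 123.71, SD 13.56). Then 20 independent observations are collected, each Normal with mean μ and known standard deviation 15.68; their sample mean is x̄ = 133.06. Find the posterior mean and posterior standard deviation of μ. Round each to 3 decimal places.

Posterior mean ≈ 132.474; posterior SD ≈ 3.395

Prior precision 1/τ₀² = 1/13.56² = 0.00543852; data precision n/σ² = 20/15.68² = 0.0813463.
Posterior precision = 0.00543852 + 0.0813463 = 0.0867848, giving posterior SD = 1/√0.0867848 = 3.395.
Posterior mean = (0.00543852·123.71 + 0.0813463·133.06) / 0.0867848 = 132.474.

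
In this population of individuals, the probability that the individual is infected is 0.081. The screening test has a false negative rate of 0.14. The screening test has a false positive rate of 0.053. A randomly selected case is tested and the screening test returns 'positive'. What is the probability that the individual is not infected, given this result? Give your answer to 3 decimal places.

Let H be the event that the individual is infected. P(H) = 0.081, so P(¬H) = 0.919. With E the 'positive' result, P(E|H) = 0.86 and P(E|¬H) = 0.053.
P(E) = 0.86·0.081 + 0.053·0.919 = 0.069660 + 0.048707 = 0.11837.
By Bayes' theorem, P(H|E) = 0.069660 / 0.11837 = 0.589. Hence P(¬H|E) = 1 − 0.589 = 0.411.

P(¬H | E) ≈ 0.411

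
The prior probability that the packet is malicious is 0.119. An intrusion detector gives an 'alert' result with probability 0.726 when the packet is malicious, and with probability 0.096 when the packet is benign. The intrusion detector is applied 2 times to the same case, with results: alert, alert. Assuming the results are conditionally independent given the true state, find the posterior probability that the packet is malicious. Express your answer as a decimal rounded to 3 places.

Posterior P(H) ≈ 0.885

Let H be the event that the packet is malicious; start with P(H) = 0.119. P('alert'|H) = 0.726, P('alert'|¬H) = 0.096.
Update on result 1 ('alert'): P(H) ← 0.726·0.1190 / (0.726·0.1190 + 0.096·0.8810) = 0.086394/0.17097 = 0.5053.
Update on result 2 ('alert'): P(H) ← 0.726·0.5053 / (0.726·0.5053 + 0.096·0.4947) = 0.36686/0.41435 = 0.8854.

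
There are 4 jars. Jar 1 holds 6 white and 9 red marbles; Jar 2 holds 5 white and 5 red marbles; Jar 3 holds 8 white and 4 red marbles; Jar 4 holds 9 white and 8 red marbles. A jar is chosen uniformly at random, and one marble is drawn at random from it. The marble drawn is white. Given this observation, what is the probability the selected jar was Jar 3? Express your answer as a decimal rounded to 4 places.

Tabulate prior·likelihood by source: [1] prior 0.25, lik 0.4, product 0.1000; [2] prior 0.25, lik 0.5, product 0.1250; [3] prior 0.25, lik 0.6667, product 0.1667; [4] prior 0.25, lik 0.5294, product 0.1324.
Normalizing constant = 0.52402; the posterior for Jar 3 is its product over the sum, 0.1667/0.52402 = 0.3181.

Posterior probability ≈ 0.3181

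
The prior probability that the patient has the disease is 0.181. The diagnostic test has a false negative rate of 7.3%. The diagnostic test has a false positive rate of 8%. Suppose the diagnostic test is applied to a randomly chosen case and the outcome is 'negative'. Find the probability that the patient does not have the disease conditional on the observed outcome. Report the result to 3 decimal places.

Let H be the event that the patient has the disease. P(H) = 0.181, so P(¬H) = 0.819. With E the 'negative' result, P(E|H) = 0.073 and P(E|¬H) = 0.92.
P(E) = 0.073·0.181 + 0.92·0.819 = 0.013213 + 0.75348 = 0.76669.
By Bayes' theorem, P(H|E) = 0.013213 / 0.76669 = 0.017. Hence P(¬H|E) = 1 − 0.017 = 0.983.

P(¬H | E) ≈ 0.983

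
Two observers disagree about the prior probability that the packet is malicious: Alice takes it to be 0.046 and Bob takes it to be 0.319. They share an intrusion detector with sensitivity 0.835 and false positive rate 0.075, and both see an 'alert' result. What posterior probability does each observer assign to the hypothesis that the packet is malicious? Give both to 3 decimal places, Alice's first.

Alice: 0.349; Bob: 0.839

The likelihood ratio for an 'alert' result is 0.835/0.075 = 11.133.
Alice: prior odds 0.046/0.954 = 0.048218; posterior odds 0.53683; posterior probability 0.349.
Bob: prior odds 0.319/0.681 = 0.46843; posterior odds 5.2152; posterior probability 0.839.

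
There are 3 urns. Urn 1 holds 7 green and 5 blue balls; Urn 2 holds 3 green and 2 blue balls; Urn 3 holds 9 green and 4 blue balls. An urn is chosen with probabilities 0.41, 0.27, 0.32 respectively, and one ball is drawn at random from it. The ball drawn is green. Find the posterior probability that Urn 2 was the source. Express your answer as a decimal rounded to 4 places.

Posterior probability ≈ 0.2602

P(green|Urn 1) = 0.5833; P(green|Urn 2) = 0.6; P(green|Urn 3) = 0.6923.
Prior × likelihood for each source: 0.41·0.5833=0.2392, 0.27·0.6=0.1620, 0.32·0.6923=0.2215. Summing gives P(green) = 0.62271.
P(Urn 2 | green) = 0.1620 / 0.62271 = 0.2602.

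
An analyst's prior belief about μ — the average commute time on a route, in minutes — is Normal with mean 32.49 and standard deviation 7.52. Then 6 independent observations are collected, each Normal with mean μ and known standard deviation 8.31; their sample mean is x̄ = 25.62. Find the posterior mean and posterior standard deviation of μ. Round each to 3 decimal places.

Prior precision 1/τ₀² = 1/7.52² = 0.0176833; data precision n/σ² = 6/8.31² = 0.0868859.
Posterior precision = 0.0176833 + 0.0868859 = 0.104569, giving posterior SD = 1/√0.104569 = 3.092.
Posterior mean = (0.0176833·32.49 + 0.0868859·25.62) / 0.104569 = 26.782.

Posterior mean ≈ 26.782; posterior SD ≈ 3.092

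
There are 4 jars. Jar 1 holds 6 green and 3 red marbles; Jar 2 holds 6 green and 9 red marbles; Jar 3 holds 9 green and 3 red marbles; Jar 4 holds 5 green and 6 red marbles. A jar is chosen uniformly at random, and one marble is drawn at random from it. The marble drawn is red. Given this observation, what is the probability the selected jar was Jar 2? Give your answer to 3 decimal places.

Tabulate prior·likelihood by source: [1] prior 0.25, lik 0.3333, product 0.08333; [2] prior 0.25, lik 0.6, product 0.1500; [3] prior 0.25, lik 0.25, product 0.06250; [4] prior 0.25, lik 0.5455, product 0.1364.
Normalizing constant = 0.43220; the posterior for Jar 2 is its product over the sum, 0.1500/0.43220 = 0.347.

Posterior probability ≈ 0.347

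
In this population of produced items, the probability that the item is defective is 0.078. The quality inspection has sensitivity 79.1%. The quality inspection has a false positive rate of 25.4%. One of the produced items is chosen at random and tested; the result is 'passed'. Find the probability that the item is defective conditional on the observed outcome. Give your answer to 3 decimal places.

P(H | E) ≈ 0.023

Write H for 'the item is defective'. Prior odds H:¬H = 0.078/0.922 = 0.084599. For the 'passed' outcome, the likelihood ratio is 0.209/0.746 = 0.28016.
Posterior odds = 0.084599 × 0.28016 = 0.023701, so P(H|E) = 0.023701/(1+0.023701) = 0.023.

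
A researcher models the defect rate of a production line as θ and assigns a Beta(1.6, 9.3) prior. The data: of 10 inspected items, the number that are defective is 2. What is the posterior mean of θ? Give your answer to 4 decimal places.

Posterior mean ≈ 0.1722

Observing 2 successes and 8 failures updates Beta(1.6, 9.3) by adding the success and failure counts to the two shape parameters: α = 1.6+2 = 3.6, β = 9.3+8 = 17.3.
E[θ | data] = 3.6/(3.6+17.3) = 0.1722.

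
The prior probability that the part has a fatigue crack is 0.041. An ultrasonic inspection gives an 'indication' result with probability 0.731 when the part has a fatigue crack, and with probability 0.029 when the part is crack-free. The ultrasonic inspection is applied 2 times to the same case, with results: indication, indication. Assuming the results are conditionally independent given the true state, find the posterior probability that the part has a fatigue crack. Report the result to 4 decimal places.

Posterior P(H) ≈ 0.9645

Let H be the event that the part has a fatigue crack; start with P(H) = 0.041. P('indication'|H) = 0.731, P('indication'|¬H) = 0.029.
Update on result 1 ('indication'): P(H) ← 0.731·0.0410 / (0.731·0.0410 + 0.029·0.9590) = 0.029971/0.057782 = 0.5187.
Update on result 2 ('indication'): P(H) ← 0.731·0.5187 / (0.731·0.5187 + 0.029·0.4813) = 0.37916/0.39312 = 0.9645.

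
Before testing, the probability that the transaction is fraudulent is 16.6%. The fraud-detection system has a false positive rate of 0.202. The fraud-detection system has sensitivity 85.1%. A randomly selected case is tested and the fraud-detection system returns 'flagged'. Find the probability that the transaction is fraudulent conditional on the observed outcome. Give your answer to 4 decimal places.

P(H | E) ≈ 0.4561

Let H be the event that the transaction is fraudulent. P(H) = 0.166, so P(¬H) = 0.834. With E the 'flagged' result, P(E|H) = 0.851 and P(E|¬H) = 0.202.
P(E) = 0.851·0.166 + 0.202·0.834 = 0.14127 + 0.16847 = 0.30973.
By Bayes' theorem, P(H|E) = 0.14127 / 0.30973 = 0.4561.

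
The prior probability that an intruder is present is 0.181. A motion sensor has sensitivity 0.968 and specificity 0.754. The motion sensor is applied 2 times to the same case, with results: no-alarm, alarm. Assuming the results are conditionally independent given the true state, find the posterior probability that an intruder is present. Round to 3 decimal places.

Let H be the event that an intruder is present; start with P(H) = 0.181. P('alarm'|H) = 0.968, P('alarm'|¬H) = 0.246.
Update on result 1 ('no-alarm'): P(H) ← 0.032·0.1810 / (0.032·0.1810 + 0.754·0.8190) = 0.0057920/0.62332 = 0.0093.
Update on result 2 ('alarm'): P(H) ← 0.968·0.0093 / (0.968·0.0093 + 0.246·0.9907) = 0.0089949/0.25271 = 0.0356.

Posterior P(H) ≈ 0.036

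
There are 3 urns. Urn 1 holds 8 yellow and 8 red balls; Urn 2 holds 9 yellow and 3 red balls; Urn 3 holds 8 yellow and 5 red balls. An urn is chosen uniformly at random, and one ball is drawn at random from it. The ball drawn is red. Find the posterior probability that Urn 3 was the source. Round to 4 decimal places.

Posterior probability ≈ 0.3390

P(red|Urn 1) = 0.5; P(red|Urn 2) = 0.25; P(red|Urn 3) = 0.3846.
Prior × likelihood for each source: 0.333333·0.5=0.1667, 0.333333·0.25=0.08333, 0.333333·0.3846=0.1282. Summing gives P(red) = 0.37821.
P(Urn 3 | red) = 0.1282 / 0.37821 = 0.3390.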